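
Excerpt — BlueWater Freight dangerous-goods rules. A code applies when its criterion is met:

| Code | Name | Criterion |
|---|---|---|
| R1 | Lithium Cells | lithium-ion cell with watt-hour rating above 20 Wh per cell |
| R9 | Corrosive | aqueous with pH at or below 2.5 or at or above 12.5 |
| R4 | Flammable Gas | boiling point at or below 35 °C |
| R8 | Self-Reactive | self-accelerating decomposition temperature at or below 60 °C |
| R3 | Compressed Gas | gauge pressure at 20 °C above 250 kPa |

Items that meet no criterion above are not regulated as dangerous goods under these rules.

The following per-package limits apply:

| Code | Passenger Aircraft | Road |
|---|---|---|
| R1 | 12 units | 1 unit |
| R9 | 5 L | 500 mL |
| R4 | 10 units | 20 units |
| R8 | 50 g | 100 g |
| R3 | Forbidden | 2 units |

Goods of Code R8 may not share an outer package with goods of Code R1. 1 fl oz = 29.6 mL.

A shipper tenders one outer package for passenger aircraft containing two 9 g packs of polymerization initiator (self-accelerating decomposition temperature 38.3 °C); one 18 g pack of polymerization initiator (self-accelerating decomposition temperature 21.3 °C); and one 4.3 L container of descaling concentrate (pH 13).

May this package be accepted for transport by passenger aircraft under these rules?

Self-accelerating decomposition temperature 38.3 °C meets the Code R8 criterion (Self-Reactive), so the polymerization initiator is Code R8.
Polymerization initiator: self-accelerating decomposition temperature 21.3 °C ≤ 60 °C → Code R8 (Self-Reactive).
pH 13 meets the Code R9 criterion (Corrosive), so the descaling concentrate is Code R9.
Code R8 net quantity: (two 9 g packs = 18 g) + 18 g = 36 g.
36 g is within the passenger aircraft limit of 50 g for Code R8.
Code R9 quantity: 4.3 L.
That is within the Code R9 passenger aircraft limit of 5 L.
The segregation rule (Code R8 with Code R1) does not apply to Code R8 with Code R9.
Every hazard code is within its passenger aircraft limit and no segregation rule is violated.

Yes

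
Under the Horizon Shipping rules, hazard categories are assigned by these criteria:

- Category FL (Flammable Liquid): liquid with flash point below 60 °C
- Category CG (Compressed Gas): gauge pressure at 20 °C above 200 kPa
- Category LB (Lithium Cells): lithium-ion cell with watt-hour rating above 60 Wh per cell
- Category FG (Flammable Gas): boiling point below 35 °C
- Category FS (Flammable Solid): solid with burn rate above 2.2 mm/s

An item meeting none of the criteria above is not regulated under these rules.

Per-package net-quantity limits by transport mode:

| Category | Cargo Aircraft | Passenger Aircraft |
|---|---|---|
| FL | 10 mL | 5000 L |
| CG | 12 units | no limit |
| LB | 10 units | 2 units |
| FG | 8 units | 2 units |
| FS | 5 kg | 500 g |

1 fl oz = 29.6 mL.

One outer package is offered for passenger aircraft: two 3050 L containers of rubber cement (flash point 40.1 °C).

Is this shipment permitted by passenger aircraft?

With flash point 40.1 °C (< 60 °C), the rubber cement falls in Category FL.
Category FL quantity: two 3050 L containers = 6100 L.
6100 L > 5000 L (passenger aircraft limit, Category FL) — over the limit.

No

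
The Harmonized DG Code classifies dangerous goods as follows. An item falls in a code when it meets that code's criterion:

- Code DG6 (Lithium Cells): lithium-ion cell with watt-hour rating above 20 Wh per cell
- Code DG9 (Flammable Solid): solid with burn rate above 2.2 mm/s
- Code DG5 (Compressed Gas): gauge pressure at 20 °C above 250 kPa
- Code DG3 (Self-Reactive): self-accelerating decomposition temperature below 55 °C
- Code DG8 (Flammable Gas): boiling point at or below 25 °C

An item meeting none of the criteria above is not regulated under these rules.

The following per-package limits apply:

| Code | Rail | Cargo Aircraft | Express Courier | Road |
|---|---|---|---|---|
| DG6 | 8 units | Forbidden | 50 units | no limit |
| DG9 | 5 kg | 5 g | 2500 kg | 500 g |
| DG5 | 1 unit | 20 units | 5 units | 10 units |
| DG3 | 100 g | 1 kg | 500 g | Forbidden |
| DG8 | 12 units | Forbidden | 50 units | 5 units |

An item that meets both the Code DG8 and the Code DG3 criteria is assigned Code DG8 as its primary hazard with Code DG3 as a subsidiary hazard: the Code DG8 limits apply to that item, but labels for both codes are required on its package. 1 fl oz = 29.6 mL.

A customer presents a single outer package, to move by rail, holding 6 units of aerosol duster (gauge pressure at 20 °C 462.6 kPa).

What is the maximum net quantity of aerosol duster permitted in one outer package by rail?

1 unit

The aerosol duster has gauge pressure at 20 °C 462.6 kPa, which is > 250 kPa, so it is Code DG5 (Compressed Gas).
The rail limit for Code DG5 is 1 unit.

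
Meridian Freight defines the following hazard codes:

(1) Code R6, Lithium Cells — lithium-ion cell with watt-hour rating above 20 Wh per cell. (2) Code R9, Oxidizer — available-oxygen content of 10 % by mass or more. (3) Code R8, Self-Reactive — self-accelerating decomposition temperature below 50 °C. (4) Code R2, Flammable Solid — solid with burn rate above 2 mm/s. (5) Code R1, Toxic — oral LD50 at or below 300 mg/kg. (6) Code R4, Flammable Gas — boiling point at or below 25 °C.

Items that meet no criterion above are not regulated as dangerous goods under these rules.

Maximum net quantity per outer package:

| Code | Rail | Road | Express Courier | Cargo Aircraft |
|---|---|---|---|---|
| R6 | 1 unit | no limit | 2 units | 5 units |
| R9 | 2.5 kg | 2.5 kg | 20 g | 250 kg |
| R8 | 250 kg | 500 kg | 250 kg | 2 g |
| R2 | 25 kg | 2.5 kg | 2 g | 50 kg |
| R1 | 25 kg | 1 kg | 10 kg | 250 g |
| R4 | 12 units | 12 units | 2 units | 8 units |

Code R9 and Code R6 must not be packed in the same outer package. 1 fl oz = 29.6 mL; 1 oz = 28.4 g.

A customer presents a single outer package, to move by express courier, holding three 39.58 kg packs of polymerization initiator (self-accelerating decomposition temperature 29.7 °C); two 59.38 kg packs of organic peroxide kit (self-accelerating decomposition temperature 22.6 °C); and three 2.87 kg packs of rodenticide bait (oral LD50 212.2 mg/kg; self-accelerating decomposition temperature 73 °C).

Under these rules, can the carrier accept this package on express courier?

Yes

With self-accelerating decomposition temperature 29.7 °C (< 50 °C), the polymerization initiator falls in Code R8.
The organic peroxide kit has self-accelerating decomposition temperature 22.6 °C, which is < 50 °C, so it is Code R8 (Self-Reactive).
Oral LD50 212.2 mg/kg meets the Code R1 criterion (Toxic), so the rodenticide bait is Code R1.
Code R8 net quantity: (three 39.58 kg packs = 118.74 kg) + (two 59.38 kg packs = 118.76 kg) = 237.5 kg.
237.5 kg ≤ 250 kg (express courier limit, Code R8) — within limit.
Code R1 quantity: three 2.87 kg packs = 8.61 kg.
8.61 kg ≤ 10 kg (express courier limit, Code R1) — within limit.
The segregation rule (Code R9 with Code R6) does not apply to Code R8 with Code R1.
Every hazard code is within its express courier limit and no segregation rule is violated.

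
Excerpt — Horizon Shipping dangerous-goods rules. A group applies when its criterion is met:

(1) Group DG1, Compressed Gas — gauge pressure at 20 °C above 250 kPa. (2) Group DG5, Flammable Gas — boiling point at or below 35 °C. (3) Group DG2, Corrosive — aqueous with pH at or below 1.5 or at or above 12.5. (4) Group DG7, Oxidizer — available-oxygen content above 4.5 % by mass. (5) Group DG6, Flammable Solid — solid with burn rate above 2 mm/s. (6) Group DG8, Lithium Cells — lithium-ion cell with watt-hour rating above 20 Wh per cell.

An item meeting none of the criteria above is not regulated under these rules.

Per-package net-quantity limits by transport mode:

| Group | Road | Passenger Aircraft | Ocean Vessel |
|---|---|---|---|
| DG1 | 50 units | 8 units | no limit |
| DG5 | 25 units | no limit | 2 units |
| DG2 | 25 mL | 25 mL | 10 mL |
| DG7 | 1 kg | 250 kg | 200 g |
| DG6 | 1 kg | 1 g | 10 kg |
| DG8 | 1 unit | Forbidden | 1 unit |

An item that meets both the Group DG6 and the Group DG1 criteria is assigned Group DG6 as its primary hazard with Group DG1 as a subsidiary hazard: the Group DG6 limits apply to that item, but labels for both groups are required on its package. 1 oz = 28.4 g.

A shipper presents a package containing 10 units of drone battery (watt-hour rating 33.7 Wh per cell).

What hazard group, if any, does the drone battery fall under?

Group DG8

The drone battery has watt-hour rating 33.7 Wh per cell, which is > 20 Wh per cell, so it is Group DG8 (Lithium Cells).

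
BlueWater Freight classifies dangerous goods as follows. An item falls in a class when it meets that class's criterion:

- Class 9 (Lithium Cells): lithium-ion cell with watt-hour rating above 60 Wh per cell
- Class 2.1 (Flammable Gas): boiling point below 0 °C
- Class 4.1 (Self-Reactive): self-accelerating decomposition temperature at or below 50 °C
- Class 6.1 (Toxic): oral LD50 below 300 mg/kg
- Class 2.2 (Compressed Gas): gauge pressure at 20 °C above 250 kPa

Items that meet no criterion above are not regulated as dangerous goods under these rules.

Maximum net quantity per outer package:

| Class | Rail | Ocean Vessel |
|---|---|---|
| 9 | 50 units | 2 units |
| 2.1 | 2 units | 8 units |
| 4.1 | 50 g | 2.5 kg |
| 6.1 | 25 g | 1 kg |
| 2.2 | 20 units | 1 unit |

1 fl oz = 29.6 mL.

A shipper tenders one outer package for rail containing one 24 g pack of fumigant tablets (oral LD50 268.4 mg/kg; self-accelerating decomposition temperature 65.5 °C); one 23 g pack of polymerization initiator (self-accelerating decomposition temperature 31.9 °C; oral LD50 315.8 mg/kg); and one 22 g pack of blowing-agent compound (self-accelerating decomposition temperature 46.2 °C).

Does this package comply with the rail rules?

Yes

Fumigant tablets: oral LD50 268.4 mg/kg < 300 mg/kg → Class 6.1 (Toxic).
With self-accelerating decomposition temperature 31.9 °C (≤ 50 °C), the polymerization initiator falls in Class 4.1.
The blowing-agent compound has self-accelerating decomposition temperature 46.2 °C, which is ≤ 50 °C, so it is Class 4.1 (Self-Reactive).
Class 6.1 quantity: 24 g.
That is within the Class 6.1 rail limit of 25 g.
Total Class 4.1: 23 g + 22 g = 45 g.
That is within the Class 4.1 rail limit of 50 g.
Every hazard class is within its rail limit and no segregation rule is violated.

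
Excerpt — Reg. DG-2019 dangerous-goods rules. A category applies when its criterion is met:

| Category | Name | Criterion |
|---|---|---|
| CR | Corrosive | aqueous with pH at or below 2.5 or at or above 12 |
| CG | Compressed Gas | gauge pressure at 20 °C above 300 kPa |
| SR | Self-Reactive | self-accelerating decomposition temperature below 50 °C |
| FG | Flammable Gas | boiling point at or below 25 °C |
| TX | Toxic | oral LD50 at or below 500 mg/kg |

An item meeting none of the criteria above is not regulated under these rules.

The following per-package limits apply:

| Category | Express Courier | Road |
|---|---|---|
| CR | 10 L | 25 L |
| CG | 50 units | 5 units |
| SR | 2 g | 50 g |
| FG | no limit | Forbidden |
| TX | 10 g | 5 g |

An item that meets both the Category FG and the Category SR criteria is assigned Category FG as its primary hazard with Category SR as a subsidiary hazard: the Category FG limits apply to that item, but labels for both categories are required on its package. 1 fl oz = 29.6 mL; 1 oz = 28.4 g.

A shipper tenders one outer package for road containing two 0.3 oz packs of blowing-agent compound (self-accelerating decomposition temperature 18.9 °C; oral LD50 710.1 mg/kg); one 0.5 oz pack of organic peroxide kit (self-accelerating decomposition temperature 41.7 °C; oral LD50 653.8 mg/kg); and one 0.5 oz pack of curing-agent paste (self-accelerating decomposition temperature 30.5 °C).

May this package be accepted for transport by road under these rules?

The blowing-agent compound has self-accelerating decomposition temperature 18.9 °C, which is < 50 °C, so it is Category SR (Self-Reactive).
Organic peroxide kit: self-accelerating decomposition temperature 41.7 °C < 50 °C → Category SR (Self-Reactive).
The curing-agent paste has self-accelerating decomposition temperature 30.5 °C, which is < 50 °C, so it is Category SR (Self-Reactive).
Category SR net quantity: (two 0.3 oz packs = 17.04 g) + (one 0.5 oz pack = 14.2 g) + (one 0.5 oz pack = 14.2 g) = 45.44 g.
45.44 g ≤ 50 g (road limit, Category SR) — within limit.

Yes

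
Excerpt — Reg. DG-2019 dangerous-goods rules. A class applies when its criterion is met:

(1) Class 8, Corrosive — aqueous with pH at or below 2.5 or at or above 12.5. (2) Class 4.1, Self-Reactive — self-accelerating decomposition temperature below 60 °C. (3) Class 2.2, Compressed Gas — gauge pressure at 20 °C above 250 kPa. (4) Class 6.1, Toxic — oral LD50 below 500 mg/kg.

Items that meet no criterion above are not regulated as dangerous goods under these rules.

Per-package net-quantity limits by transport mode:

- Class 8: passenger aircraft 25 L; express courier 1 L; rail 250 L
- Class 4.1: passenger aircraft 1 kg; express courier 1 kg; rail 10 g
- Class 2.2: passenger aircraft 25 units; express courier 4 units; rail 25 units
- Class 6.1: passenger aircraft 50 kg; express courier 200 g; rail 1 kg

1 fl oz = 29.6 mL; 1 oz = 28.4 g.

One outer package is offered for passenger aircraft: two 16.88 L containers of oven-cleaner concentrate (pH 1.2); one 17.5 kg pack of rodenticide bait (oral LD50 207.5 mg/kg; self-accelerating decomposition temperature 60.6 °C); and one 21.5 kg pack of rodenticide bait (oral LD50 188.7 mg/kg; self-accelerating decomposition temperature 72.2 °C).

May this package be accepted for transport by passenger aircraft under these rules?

No

The oven-cleaner concentrate has pH 1.2, which is ≤ 2.5, so it is Class 8 (Corrosive).
The rodenticide bait has oral LD50 207.5 mg/kg, which is < 500 mg/kg, so it is Class 6.1 (Toxic).
The rodenticide bait has oral LD50 188.7 mg/kg, which is < 500 mg/kg, so it is Class 6.1 (Toxic).
Class 6.1 net quantity: 17.5 kg + 21.5 kg = 39 kg.
That is within the Class 6.1 passenger aircraft limit of 50 kg.
Class 8 quantity: two 16.88 L containers = 33.76 L.
That exceeds the Class 8 passenger aircraft limit of 25 L.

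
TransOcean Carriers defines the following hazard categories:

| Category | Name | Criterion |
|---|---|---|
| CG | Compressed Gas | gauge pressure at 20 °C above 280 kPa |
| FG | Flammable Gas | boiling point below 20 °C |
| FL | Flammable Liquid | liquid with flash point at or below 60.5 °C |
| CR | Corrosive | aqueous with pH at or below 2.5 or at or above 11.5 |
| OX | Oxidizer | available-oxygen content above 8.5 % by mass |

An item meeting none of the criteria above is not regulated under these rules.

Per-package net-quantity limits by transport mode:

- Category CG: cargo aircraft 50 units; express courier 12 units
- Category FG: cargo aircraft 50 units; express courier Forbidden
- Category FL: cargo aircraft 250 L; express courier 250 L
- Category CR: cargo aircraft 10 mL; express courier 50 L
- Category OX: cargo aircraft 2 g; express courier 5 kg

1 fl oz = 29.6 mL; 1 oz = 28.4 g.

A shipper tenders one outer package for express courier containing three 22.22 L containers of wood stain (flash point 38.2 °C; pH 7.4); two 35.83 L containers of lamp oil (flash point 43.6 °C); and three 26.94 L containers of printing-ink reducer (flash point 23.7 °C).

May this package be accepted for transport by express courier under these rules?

Yes

Wood stain: flash point 38.2 °C ≤ 60.5 °C → Category FL (Flammable Liquid).
Lamp oil: flash point 43.6 °C ≤ 60.5 °C → Category FL (Flammable Liquid).
With flash point 23.7 °C (≤ 60.5 °C), the printing-ink reducer falls in Category FL.
Total Category FL: (three 22.22 L containers = 66.66 L) + (two 35.83 L containers = 71.66 L) + (three 26.94 L containers = 80.82 L) = 219.14 L.
219.14 L ≤ 250 L (express courier limit, Category FL) — within limit.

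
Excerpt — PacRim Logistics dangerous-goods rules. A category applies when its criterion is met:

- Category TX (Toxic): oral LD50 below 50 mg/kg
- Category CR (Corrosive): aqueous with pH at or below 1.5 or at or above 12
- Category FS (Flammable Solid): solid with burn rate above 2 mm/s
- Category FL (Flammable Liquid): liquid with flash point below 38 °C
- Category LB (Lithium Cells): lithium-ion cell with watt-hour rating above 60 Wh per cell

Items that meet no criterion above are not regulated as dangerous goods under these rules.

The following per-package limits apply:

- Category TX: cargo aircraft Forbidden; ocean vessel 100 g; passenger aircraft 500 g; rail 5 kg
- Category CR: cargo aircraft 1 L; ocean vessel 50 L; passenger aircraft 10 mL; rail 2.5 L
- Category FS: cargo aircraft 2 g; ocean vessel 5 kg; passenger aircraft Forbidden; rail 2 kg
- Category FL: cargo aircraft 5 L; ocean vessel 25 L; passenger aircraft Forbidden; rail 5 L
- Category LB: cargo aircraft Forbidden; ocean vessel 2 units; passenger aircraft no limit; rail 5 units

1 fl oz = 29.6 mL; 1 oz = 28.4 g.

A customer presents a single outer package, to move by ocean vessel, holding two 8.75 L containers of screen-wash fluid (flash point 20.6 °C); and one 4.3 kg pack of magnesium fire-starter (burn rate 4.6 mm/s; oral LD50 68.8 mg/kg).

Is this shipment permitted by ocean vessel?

With flash point 20.6 °C (< 38 °C), the screen-wash fluid falls in Category FL.
Burn rate 4.6 mm/s meets the Category FS criterion (Flammable Solid), so the magnesium fire-starter is Category FS.
Category FS quantity: 4.3 kg.
That is within the Category FS ocean vessel limit of 5 kg.
Category FL quantity: two 8.75 L containers = 17.5 L.
17.5 L ≤ 25 L (ocean vessel limit, Category FL) — within limit.
Every hazard category is within its ocean vessel limit and no segregation rule is violated.

Yes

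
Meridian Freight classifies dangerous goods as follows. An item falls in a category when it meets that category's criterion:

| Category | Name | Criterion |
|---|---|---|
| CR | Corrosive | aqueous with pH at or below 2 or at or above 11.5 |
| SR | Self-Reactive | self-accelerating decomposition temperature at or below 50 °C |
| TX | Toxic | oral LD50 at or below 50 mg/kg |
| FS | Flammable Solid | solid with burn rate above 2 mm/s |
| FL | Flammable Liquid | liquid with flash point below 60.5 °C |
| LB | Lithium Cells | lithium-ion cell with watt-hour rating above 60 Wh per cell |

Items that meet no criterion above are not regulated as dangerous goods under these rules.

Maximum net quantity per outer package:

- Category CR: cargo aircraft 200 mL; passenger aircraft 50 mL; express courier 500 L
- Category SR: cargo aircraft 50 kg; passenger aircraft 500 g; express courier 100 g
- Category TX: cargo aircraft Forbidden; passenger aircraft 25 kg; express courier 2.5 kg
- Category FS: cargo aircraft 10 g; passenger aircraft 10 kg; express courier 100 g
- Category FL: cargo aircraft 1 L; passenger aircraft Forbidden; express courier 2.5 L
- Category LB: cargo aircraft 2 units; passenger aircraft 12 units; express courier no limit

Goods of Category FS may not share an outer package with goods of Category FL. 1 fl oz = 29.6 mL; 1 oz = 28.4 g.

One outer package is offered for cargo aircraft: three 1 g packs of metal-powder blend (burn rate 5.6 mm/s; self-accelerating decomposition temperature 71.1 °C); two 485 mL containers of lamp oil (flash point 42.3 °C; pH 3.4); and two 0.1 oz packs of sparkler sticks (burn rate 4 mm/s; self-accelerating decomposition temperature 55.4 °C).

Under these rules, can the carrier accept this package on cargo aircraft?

No

Burn rate 5.6 mm/s meets the Category FS criterion (Flammable Solid), so the metal-powder blend is Category FS.
With flash point 42.3 °C (< 60.5 °C), the lamp oil falls in Category FL.
With burn rate 4 mm/s (> 2 mm/s), the sparkler sticks fall in Category FS.
Total Category FS: (three 1 g packs = 3 g) + (two 0.1 oz packs = 5.68 g) = 8.68 g.
8.68 g is within the cargo aircraft limit of 10 g for Category FS.
Category FL quantity: two 485 mL containers = 970 mL.
970 mL ≤ 1 L (cargo aircraft limit, Category FL) — within limit.
Category FS and Category FL may not share an outer package.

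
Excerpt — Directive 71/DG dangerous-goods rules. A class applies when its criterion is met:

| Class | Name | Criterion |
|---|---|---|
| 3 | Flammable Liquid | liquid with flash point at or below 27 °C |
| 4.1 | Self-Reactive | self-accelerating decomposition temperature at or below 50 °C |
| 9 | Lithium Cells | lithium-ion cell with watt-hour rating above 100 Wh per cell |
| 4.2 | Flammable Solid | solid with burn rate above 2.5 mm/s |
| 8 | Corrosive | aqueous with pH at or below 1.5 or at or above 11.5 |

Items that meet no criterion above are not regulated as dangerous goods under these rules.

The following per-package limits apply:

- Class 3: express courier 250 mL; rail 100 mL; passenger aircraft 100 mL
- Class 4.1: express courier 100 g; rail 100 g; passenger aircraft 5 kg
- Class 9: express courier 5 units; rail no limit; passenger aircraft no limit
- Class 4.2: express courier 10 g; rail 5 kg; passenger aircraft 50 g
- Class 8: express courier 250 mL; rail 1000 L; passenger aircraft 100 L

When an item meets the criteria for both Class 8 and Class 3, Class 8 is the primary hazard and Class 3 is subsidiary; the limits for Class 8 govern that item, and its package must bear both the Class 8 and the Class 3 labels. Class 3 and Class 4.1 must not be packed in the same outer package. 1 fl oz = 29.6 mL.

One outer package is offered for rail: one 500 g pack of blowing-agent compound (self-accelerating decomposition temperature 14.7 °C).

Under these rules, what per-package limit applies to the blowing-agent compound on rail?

100 g

With self-accelerating decomposition temperature 14.7 °C (≤ 50 °C), the blowing-agent compound falls in Class 4.1.
The rail limit for Class 4.1 is 100 g.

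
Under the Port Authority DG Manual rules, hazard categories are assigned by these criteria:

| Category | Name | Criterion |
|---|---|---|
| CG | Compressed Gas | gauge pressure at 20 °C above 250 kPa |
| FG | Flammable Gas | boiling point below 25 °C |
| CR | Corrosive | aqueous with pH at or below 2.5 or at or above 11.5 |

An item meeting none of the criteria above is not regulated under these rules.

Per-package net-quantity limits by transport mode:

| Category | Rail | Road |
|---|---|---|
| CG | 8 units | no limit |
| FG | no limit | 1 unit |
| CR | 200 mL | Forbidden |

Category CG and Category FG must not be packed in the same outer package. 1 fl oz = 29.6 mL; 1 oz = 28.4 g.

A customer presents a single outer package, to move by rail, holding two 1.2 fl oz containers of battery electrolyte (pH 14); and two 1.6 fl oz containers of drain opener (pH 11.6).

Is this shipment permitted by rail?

Battery electrolyte: pH 14 ≥ 11.5 → Category CR (Corrosive).
With pH 11.6 (≥ 11.5), the drain opener falls in Category CR.
Total Category CR: (two 1.2 fl oz containers = 71.04 mL) + (two 1.6 fl oz containers = 94.72 mL) = 165.76 mL.
165.76 mL ≤ 200 mL (rail limit, Category CR) — within limit.

Yes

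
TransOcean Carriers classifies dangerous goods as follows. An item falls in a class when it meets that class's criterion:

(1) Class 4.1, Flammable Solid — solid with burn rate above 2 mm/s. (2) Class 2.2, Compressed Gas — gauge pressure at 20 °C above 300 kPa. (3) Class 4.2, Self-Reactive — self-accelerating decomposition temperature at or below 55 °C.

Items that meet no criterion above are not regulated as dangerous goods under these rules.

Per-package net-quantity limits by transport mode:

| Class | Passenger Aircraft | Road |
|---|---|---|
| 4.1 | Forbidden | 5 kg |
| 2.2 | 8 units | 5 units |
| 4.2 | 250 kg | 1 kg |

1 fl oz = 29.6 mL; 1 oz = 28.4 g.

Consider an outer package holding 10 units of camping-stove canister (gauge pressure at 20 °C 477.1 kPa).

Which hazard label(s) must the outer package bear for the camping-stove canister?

Class 2.2

With gauge pressure at 20 °C 477.1 kPa (> 300 kPa), the camping-stove canister falls in Class 2.2.
Only the Class 2.2 label is required.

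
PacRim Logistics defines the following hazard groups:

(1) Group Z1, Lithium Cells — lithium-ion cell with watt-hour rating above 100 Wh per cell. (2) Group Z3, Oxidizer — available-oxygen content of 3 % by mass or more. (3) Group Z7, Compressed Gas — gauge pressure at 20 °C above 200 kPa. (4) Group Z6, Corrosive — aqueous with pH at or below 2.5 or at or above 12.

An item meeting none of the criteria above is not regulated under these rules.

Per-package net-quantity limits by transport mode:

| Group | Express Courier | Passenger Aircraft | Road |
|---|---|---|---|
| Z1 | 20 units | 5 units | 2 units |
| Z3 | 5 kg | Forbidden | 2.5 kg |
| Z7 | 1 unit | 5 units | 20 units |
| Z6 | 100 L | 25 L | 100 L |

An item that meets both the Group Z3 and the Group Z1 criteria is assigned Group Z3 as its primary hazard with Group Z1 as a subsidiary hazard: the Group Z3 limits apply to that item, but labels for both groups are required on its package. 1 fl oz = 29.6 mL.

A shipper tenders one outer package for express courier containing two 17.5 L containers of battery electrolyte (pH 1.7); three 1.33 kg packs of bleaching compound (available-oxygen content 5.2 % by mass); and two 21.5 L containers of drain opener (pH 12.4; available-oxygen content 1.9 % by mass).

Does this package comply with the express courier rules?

pH 1.7 meets the Group Z6 criterion (Corrosive), so the battery electrolyte is Group Z6.
Bleaching compound: available-oxygen content 5.2 % by mass ≥ 3 % by mass → Group Z3 (Oxidizer).
The drain opener has pH 12.4, which is ≥ 12, so it is Group Z6 (Corrosive).
Total Group Z6: (two 17.5 L containers = 35 L) + (two 21.5 L containers = 43 L) = 78 L.
78 L is within the express courier limit of 100 L for Group Z6.
Group Z3 quantity: three 1.33 kg packs = 3.99 kg.
That is within the Group Z3 express courier limit of 5 kg.
Every hazard group is within its express courier limit and no segregation rule is violated.

Yes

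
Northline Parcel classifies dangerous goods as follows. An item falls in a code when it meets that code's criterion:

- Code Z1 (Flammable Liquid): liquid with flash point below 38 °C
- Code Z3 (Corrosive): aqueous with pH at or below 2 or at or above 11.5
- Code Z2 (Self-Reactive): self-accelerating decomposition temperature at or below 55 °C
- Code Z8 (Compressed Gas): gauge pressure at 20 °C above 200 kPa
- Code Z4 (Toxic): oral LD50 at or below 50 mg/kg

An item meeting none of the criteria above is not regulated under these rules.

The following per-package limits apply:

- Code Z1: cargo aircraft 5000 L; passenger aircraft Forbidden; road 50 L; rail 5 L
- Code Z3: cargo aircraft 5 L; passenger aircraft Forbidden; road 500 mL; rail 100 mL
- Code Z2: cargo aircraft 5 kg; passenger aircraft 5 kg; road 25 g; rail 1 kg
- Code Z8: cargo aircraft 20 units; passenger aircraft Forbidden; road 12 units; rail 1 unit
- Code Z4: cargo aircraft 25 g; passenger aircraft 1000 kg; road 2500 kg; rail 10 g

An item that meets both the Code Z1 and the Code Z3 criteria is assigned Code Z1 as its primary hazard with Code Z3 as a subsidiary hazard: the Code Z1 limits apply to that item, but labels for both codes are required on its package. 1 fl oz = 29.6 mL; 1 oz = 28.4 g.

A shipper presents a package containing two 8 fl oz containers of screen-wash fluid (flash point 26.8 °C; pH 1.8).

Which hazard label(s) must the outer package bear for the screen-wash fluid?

Code Z1 and Z3

With flash point 26.8 °C (< 38 °C), the screen-wash fluid falls in Code Z1.
With pH 1.8 (≤ 2), the screen-wash fluid falls in Code Z3.
By the precedence rule Code Z1 is primary and Code Z3 is subsidiary, and that rule requires both labels on the package.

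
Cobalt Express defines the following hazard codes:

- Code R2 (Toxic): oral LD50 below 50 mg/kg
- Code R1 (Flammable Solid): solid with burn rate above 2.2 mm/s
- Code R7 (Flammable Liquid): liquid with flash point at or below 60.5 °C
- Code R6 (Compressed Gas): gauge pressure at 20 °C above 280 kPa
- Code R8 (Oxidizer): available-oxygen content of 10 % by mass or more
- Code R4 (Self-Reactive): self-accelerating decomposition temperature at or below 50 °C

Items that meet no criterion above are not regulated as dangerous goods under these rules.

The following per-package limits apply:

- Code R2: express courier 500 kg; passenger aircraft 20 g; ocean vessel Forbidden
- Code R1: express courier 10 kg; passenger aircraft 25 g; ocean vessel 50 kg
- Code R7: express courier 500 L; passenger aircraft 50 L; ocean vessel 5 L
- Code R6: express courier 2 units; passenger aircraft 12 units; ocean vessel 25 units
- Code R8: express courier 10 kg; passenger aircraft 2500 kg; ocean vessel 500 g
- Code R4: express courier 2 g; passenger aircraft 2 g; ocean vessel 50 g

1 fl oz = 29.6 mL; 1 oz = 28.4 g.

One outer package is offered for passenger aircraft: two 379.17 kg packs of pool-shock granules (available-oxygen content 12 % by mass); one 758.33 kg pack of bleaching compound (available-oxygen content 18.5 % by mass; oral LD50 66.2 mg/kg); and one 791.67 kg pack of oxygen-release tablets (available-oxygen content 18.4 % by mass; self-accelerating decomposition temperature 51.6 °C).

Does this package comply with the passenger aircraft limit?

Yes

Pool-shock granules: available-oxygen content 12 % by mass ≥ 10 % by mass → Code R8 (Oxidizer).
The bleaching compound has available-oxygen content 18.5 % by mass, which is ≥ 10 % by mass, so it is Code R8 (Oxidizer).
Oxygen-release tablets: available-oxygen content 18.4 % by mass ≥ 10 % by mass → Code R8 (Oxidizer).
Total Code R8: (two 379.17 kg packs = 758.34 kg) + 758.33 kg + 791.67 kg = 2308.34 kg.
That is within the Code R8 passenger aircraft limit of 2500 kg.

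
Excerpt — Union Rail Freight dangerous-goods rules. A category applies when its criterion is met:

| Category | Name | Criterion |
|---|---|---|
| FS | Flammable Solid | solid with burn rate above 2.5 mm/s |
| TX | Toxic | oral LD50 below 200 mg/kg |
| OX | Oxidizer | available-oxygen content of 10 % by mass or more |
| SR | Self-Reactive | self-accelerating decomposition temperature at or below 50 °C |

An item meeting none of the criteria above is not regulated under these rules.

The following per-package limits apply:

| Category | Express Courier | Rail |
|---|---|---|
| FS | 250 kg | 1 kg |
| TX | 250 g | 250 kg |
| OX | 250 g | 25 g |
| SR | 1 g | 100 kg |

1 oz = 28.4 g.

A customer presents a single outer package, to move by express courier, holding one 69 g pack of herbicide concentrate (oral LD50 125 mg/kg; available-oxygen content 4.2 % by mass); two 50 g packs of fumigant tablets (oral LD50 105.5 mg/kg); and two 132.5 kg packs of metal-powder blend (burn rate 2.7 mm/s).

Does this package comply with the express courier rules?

No

The herbicide concentrate has oral LD50 125 mg/kg, which is < 200 mg/kg, so it is Category TX (Toxic).
With oral LD50 105.5 mg/kg (< 200 mg/kg), the fumigant tablets fall in Category TX.
Burn rate 2.7 mm/s meets the Category FS criterion (Flammable Solid), so the metal-powder blend is Category FS.
Total Category TX: 69 g + (two 50 g packs = 100 g) = 169 g.
169 g ≤ 250 g (express courier limit, Category TX) — within limit.
Category FS quantity: two 132.5 kg packs = 265 kg.
265 kg > 250 kg (express courier limit, Category FS) — over the limit.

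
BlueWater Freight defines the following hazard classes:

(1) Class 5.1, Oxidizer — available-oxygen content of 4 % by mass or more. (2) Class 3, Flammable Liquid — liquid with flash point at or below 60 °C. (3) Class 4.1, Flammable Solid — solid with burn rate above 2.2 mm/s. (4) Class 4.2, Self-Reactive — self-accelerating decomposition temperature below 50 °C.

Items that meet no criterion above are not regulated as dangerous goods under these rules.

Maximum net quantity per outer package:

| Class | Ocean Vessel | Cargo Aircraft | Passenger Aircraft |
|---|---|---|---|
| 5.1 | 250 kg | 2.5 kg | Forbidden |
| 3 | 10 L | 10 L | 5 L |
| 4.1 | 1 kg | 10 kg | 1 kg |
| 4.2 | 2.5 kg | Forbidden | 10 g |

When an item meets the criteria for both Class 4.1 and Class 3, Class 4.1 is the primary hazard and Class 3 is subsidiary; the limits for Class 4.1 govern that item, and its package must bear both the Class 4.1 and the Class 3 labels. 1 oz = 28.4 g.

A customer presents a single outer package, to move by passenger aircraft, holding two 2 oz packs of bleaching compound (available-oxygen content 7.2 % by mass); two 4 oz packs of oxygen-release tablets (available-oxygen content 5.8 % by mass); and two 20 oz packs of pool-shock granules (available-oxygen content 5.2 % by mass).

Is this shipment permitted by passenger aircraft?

No

The bleaching compound has available-oxygen content 7.2 % by mass, which is ≥ 4 % by mass, so it is Class 5.1 (Oxidizer).
The oxygen-release tablets have available-oxygen content 5.8 % by mass, which is ≥ 4 % by mass, so they are Class 5.1 (Oxidizer).
Pool-shock granules: available-oxygen content 5.2 % by mass ≥ 4 % by mass → Class 5.1 (Oxidizer).
Class 5.1 net quantity: (two 2 oz packs = 113.6 g) + (two 4 oz packs = 227.2 g) + (two 20 oz packs = 1.136 kg) = 1476.8 g.
By passenger aircraft, Class 5.1 is Forbidden regardless of quantity.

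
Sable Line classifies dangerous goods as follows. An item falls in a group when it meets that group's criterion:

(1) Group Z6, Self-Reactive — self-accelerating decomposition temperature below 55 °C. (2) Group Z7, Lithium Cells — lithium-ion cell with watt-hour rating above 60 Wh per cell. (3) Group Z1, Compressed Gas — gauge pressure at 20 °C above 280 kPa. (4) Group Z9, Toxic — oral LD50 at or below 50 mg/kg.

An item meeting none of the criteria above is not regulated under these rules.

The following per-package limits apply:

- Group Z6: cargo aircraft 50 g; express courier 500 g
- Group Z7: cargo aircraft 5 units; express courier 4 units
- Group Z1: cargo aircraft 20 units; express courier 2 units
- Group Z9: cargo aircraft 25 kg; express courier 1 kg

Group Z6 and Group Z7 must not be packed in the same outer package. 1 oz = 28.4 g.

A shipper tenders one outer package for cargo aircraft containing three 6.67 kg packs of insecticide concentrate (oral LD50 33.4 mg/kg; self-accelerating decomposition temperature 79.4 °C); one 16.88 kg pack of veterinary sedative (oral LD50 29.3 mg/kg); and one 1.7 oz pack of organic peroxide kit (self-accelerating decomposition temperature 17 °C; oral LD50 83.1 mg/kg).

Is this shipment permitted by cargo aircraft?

With oral LD50 33.4 mg/kg (≤ 50 mg/kg), the insecticide concentrate falls in Group Z9.
With oral LD50 29.3 mg/kg (≤ 50 mg/kg), the veterinary sedative falls in Group Z9.
Organic peroxide kit: self-accelerating decomposition temperature 17 °C < 55 °C → Group Z6 (Self-Reactive).
Total Group Z9: (three 6.67 kg packs = 20.01 kg) + 16.88 kg = 36.89 kg.
That exceeds the Group Z9 cargo aircraft limit of 25 kg.
Group Z6 quantity: one 1.7 oz pack = 48.28 g.
48.28 g is within the cargo aircraft limit of 50 g for Group Z6.
The segregation rule (Group Z6 with Group Z7) does not apply to Group Z9 with Group Z6.

No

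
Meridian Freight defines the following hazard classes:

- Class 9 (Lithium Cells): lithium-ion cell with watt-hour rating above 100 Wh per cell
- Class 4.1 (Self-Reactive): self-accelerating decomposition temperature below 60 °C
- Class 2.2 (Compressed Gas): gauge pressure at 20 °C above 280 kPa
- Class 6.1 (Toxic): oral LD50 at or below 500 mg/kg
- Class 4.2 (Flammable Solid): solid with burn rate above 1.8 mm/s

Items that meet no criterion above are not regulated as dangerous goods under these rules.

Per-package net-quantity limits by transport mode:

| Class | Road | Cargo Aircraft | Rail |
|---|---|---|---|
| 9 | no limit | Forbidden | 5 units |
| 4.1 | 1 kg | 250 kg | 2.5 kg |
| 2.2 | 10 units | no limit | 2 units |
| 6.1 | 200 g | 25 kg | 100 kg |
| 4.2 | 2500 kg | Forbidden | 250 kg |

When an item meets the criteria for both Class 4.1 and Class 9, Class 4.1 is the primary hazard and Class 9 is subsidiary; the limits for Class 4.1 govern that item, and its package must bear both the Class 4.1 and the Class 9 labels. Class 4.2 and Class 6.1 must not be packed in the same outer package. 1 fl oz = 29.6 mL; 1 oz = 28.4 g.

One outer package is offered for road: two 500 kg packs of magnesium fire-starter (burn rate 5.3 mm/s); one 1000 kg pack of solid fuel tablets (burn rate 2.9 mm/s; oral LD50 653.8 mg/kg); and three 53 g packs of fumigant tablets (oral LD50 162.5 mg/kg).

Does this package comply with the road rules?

No

The magnesium fire-starter has burn rate 5.3 mm/s, which is > 1.8 mm/s, so it is Class 4.2 (Flammable Solid).
With burn rate 2.9 mm/s (> 1.8 mm/s), the solid fuel tablets fall in Class 4.2.
Oral LD50 162.5 mg/kg meets the Class 6.1 criterion (Toxic), so the fumigant tablets are Class 6.1.
Total Class 4.2: (two 500 kg packs = 1000 kg) + 1000 kg = 2000 kg.
That is within the Class 4.2 road limit of 2500 kg.
Class 6.1 quantity: three 53 g packs = 159 g.
159 g ≤ 200 g (road limit, Class 6.1) — within limit.
Class 4.2 and Class 6.1 may not share an outer package.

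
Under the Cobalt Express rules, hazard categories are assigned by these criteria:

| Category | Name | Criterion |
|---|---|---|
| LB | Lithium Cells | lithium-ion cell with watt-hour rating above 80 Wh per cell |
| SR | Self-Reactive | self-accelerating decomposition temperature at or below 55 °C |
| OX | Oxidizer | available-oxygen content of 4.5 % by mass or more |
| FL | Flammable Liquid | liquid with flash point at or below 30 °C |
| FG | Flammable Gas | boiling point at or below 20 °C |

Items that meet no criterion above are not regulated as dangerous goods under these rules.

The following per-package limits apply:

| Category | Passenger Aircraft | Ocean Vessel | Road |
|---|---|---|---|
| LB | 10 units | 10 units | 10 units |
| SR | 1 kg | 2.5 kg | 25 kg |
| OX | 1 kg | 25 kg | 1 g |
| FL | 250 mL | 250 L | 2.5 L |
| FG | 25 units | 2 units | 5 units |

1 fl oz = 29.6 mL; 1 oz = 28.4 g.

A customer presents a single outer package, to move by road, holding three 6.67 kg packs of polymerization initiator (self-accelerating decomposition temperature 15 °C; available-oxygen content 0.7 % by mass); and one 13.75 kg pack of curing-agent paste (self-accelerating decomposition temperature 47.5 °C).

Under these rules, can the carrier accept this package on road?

No

Self-accelerating decomposition temperature 15 °C meets the Category SR criterion (Self-Reactive), so the polymerization initiator is Category SR.
The curing-agent paste has self-accelerating decomposition temperature 47.5 °C, which is ≤ 55 °C, so it is Category SR (Self-Reactive).
Total Category SR: (three 6.67 kg packs = 20.01 kg) + 13.75 kg = 33.76 kg.
33.76 kg exceeds the road limit of 25 kg for Category SR.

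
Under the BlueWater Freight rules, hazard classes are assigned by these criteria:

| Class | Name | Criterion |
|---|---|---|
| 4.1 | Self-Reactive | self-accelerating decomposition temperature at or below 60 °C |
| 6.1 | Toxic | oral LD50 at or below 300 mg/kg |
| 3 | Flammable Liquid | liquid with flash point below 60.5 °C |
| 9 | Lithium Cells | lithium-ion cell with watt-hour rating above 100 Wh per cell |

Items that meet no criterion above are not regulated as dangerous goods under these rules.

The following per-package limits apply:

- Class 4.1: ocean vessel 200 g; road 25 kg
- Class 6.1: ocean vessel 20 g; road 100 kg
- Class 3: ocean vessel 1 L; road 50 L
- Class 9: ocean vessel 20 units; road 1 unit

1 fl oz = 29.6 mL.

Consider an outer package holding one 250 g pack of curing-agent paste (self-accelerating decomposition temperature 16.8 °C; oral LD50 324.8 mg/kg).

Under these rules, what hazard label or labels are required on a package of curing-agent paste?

Class 4.1

The curing-agent paste has self-accelerating decomposition temperature 16.8 °C, which is ≤ 60 °C, so it is Class 4.1 (Self-Reactive).
Only the Class 4.1 label is required.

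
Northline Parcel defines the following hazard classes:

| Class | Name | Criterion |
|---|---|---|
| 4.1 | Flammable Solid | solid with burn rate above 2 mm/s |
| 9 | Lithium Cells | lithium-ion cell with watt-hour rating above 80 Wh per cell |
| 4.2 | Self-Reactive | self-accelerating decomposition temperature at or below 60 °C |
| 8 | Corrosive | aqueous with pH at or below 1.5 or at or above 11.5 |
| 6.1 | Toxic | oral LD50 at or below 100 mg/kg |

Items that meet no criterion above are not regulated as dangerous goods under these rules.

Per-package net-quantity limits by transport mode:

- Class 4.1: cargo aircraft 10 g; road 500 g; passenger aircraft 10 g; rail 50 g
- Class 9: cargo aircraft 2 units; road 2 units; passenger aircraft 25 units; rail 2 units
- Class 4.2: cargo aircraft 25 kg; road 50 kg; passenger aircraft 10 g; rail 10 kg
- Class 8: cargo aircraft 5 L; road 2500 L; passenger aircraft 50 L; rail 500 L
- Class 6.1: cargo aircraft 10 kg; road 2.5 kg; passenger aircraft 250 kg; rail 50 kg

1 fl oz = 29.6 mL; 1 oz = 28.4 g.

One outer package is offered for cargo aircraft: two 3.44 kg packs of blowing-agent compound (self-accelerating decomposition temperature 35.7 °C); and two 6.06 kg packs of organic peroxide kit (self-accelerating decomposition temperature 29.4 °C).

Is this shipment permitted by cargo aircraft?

Yes

Blowing-agent compound: self-accelerating decomposition temperature 35.7 °C ≤ 60 °C → Class 4.2 (Self-Reactive).
Self-accelerating decomposition temperature 29.4 °C meets the Class 4.2 criterion (Self-Reactive), so the organic peroxide kit is Class 4.2.
Class 4.2 net quantity: (two 3.44 kg packs = 6.88 kg) + (two 6.06 kg packs = 12.12 kg) = 19 kg.
That is within the Class 4.2 cargo aircraft limit of 25 kg.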